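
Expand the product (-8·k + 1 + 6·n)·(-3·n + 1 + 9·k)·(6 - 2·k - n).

(-8·k + 1 + 6·n)·(-3·n + 1 + 9·k)·(6 - 2·k - n)
= (24·k·n - 8·k - 72·k^2 - 3·n + 1 + 9·k - 18·n^2 + 6·n + 54·k·n)·(6 - 2·k - n)    [distributive law]
= (78·k·n + k - 72·k^2 + 3·n + 1 - 18·n^2)·(6 - 2·k - n)    [combine like terms]
= 468·k·n - 156·k^2·n - 78·k·n^2 + 6·k - 2·k^2 - k·n - 432·k^2 + 144·k^3 + 72·k^2·n + 18·n - 6·k·n - 3·n^2 + 6 - 2·k - n - 108·n^2 + 36·k·n^2 + 18·n^3    [distributive law]
= 461·k·n - 84·k^2·n - 42·k·n^2 + 4·k - 434·k^2 + 144·k^3 + 17·n - 111·n^2 + 6 + 18·n^3    [combine like terms]

461·k·n - 84·k^2·n - 42·k·n^2 + 4·k - 434·k^2 + 144·k^3 + 17·n - 111·n^2 + 6 + 18·n^3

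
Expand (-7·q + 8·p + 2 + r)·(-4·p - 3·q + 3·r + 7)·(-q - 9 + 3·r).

(-7·q + 8·p + 2 + r)·(-4·p - 3·q + 3·r + 7)·(-q - 9 + 3·r)
= (28·p·q + 21·q² - 21·q·r - 49·q - 32·p² - 24·p·q + 24·p·r + 56·p - 8·p - 6·q + 6·r + 14 - 4·p·r - 3·q·r + 3·r² + 7·r)·(-q - 9 + 3·r)    [distributive law]
= (4·p·q + 21·q² - 24·q·r - 55·q - 32·p² + 20·p·r + 48·p + 13·r + 14 + 3·r²)·(-q - 9 + 3·r)    [combine like terms]
= -4·p·q² - 36·p·q + 12·p·q·r - 21·q³ - 189·q² + 63·q²·r + 24·q²·r + 216·q·r - 72·q·r² + 55·q² + 495·q - 165·q·r + 32·p²·q + 288·p² - 96·p²·r - 20·p·q·r - 180·p·r + 60·p·r² - 48·p·q - 432·p + 144·p·r - 13·q·r - 117·r + 39·r² - 14·q - 126 + 42·r - 3·q·r² - 27·r² + 9·r³    [distributive law]
= -4·p·q² - 84·p·q - 8·p·q·r - 21·q³ - 134·q² + 87·q²·r + 38·q·r - 75·q·r² + 481·q + 32·p²·q + 288·p² - 96·p²·r - 36·p·r + 60·p·r² - 432·p - 75·r + 12·r² - 126 + 9·r³    [combine like terms]

-4·p·q² - 84·p·q - 8·p·q·r - 21·q³ - 134·q² + 87·q²·r + 38·q·r - 75·q·r² + 481·q + 32·p²·q + 288·p² - 96·p²·r - 36·p·r + 60·p·r² - 432·p - 75·r + 12·r² - 126 + 9·r³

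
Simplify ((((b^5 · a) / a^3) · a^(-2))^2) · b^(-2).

a^(-8)·b^8

((((b^5 · a) / a^3) · a^(-2))^2) · b^(-2)
= ((((b^5 · a) / a^3)^2) · ((a^(-2))^2)) · b^(-2)    [power of a product]
= ((((b^5 · a)^2) / ((a^3)^2)) · ((a^(-2))^2)) · b^(-2)    [power of a quotient]
= (((((b^5)^2) · (a^2)) / ((a^3)^2)) · ((a^(-2))^2)) · b^(-2)    [power of a product]
= (((b^10 · (a^2)) / ((a^3)^2)) · ((a^(-2))^2)) · b^(-2)    [power of a power]
= (((b^10 · a^2) / a^6) · ((a^(-2))^2)) · b^(-2)    [power of a power]
= (((b^10 · a^2) / a^6) · a^(-4)) · b^(-2)    [power of a power]
= a^(-8)·b^8    [quotient of powers; product of powers]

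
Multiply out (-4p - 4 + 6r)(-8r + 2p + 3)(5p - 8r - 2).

284p^2r - 592pr^2 + 322pr - 40p^3 - 84p^2 - 20p - 304r^2 - 4r + 24 + 384r^3

(-4p - 4 + 6r)(-8r + 2p + 3)(5p - 8r - 2)
= (32pr - 8p^2 - 12p + 32r - 8p - 12 - 48r^2 + 12pr + 18r)(5p - 8r - 2)    [distributive law]
= (44pr - 8p^2 - 20p + 50r - 12 - 48r^2)(5p - 8r - 2)    [combine like terms]
= 220p^2r - 352pr^2 - 88pr - 40p^3 + 64p^2r + 16p^2 - 100p^2 + 160pr + 40p + 250pr - 400r^2 - 100r - 60p + 96r + 24 - 240pr^2 + 384r^3 + 96r^2    [distributive law]
= 284p^2r - 592pr^2 + 322pr - 40p^3 - 84p^2 - 20p - 304r^2 - 4r + 24 + 384r^3    [combine like terms]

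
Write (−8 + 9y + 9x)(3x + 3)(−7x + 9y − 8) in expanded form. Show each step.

−237x^2 − 378xy + 144x − 432y + 192 + 54x^2y + 243xy^2 + 243y^2 − 189x^3

(−8 + 9y + 9x)(3x + 3)(−7x + 9y − 8)
= (−24x − 24 + 27xy + 27y + 27x^2 + 27x)(−7x + 9y − 8)    [distributive law]
= (3x − 24 + 27xy + 27y + 27x^2)(−7x + 9y − 8)    [combine like terms]
= −21x^2 + 27xy − 24x + 168x − 216y + 192 − 189x^2y + 243xy^2 − 216xy − 189xy + 243y^2 − 216y − 189x^3 + 243x^2y − 216x^2    [distributive law]
= −237x^2 − 378xy + 144x − 432y + 192 + 54x^2y + 243xy^2 + 243y^2 − 189x^3    [combine like terms]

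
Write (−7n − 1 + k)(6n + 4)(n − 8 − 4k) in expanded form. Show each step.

(−7n − 1 + k)(6n + 4)(n − 8 − 4k)
= (−42n^2 − 28n − 6n − 4 + 6kn + 4k)(n − 8 − 4k)    [distributive law]
= (−42n^2 − 34n − 4 + 6kn + 4k)(n − 8 − 4k)    [combine like terms]
= −42n^3 + 336n^2 + 168kn^2 − 34n^2 + 272n + 136kn − 4n + 32 + 16k + 6kn^2 − 48kn − 24k^2n + 4kn − 32k − 16k^2    [distributive law]
= −42n^3 + 302n^2 + 174kn^2 + 268n + 92kn + 32 − 16k − 24k^2n − 16k^2    [combine like terms]

−42n^3 + 302n^2 + 174kn^2 + 268n + 92kn + 32 − 16k − 24k^2n − 16k^2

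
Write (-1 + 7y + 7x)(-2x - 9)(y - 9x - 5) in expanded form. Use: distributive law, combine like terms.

(-1 + 7y + 7x)(-2x - 9)(y - 9x - 5)
= (2x + 9 - 14xy - 63y - 14x² - 63x)(y - 9x - 5)    [distributive law]
= (-61x + 9 - 14xy - 63y - 14x²)(y - 9x - 5)    [combine like terms]
= -61xy + 549x² + 305x + 9y - 81x - 45 - 14xy² + 126x²y + 70xy - 63y² + 567xy + 315y - 14x²y + 126x³ + 70x²    [distributive law]
= 576xy + 619x² + 224x + 324y - 45 - 14xy² + 112x²y - 63y² + 126x³    [combine like terms]

576xy + 619x² + 224x + 324y - 45 - 14xy² + 112x²y - 63y² + 126x³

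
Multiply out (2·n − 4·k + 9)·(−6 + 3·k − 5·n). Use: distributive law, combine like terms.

(2·n − 4·k + 9)·(−6 + 3·k − 5·n)
= −12·n + 6·k·n − 10·n^2 + 24·k − 12·k^2 + 20·k·n − 54 + 27·k − 45·n    [distributive law]
= −57·n + 26·k·n − 10·n^2 + 51·k − 12·k^2 − 54    [combine like terms]

−57·n + 26·k·n − 10·n^2 + 51·k − 12·k^2 − 54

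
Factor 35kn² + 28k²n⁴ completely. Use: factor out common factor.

7kn²(5 + 4kn²)

35kn² + 28k²n⁴
= 7(5kn² + 4k²n⁴)    [factor out 7]
= 7kn²(5 + 4kn²)    [factor out kn²]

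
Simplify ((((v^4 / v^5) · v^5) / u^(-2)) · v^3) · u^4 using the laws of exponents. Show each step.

u^6v^7

((((v^4 / v^5) · v^5) / u^(-2)) · v^3) · u^4
= (((v^(-1) · v^5) / u^(-2)) · v^3) · u^4    [quotient of powers]
= ((v^4 / u^(-2)) · v^3) · u^4    [product of powers]
= u^6v^7    [quotient of powers; product of powers]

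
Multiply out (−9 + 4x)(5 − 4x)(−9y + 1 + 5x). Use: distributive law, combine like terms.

(−9 + 4x)(5 − 4x)(−9y + 1 + 5x)
= (−45 + 36x + 20x − 16x²)(−9y + 1 + 5x)    [distributive law]
= (−45 + 56x − 16x²)(−9y + 1 + 5x)    [combine like terms]
= 405y − 45 − 225x − 504xy + 56x + 280x² + 144x²y − 16x² − 80x³    [distributive law]
= 405y − 45 − 169x − 504xy + 264x² + 144x²y − 80x³    [combine like terms]

405y − 45 − 169x − 504xy + 264x² + 144x²y − 80x³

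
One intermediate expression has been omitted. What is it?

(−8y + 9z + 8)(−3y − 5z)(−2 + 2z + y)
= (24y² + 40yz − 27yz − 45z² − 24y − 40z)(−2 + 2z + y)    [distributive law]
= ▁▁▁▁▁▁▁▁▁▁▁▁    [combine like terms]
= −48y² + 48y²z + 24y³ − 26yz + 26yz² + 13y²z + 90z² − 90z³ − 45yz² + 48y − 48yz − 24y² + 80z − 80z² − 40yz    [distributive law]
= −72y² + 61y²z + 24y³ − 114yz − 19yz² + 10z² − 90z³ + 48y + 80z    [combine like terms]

After combine like terms, the bracketed line is:

(24y² + 13yz − 45z² − 24y − 40z)(−2 + 2z + y)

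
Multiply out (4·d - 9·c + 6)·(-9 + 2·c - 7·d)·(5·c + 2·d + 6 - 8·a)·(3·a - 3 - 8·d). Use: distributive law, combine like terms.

(4·d - 9·c + 6)·(-9 + 2·c - 7·d)·(5·c + 2·d + 6 - 8·a)·(3·a - 3 - 8·d)
= (-36·d + 8·c·d - 28·d² + 81·c - 18·c² + 63·c·d - 54 + 12·c - 42·d)·(5·c + 2·d + 6 - 8·a)·(3·a - 3 - 8·d)    [distributive law]
= (-78·d + 71·c·d - 28·d² + 93·c - 18·c² - 54)·(5·c + 2·d + 6 - 8·a)·(3·a - 3 - 8·d)    [combine like terms]
= (-390·c·d - 156·d² - 468·d + 624·a·d + 355·c²·d + 142·c·d² + 426·c·d - 568·a·c·d - 140·c·d² - 56·d³ - 168·d² + 224·a·d² + 465·c² + 186·c·d + 558·c - 744·a·c - 90·c³ - 36·c²·d - 108·c² + 144·a·c² - 270·c - 108·d - 324 + 432·a)·(3·a - 3 - 8·d)    [distributive law]
= (222·c·d - 324·d² - 576·d + 624·a·d + 319·c²·d + 2·c·d² - 568·a·c·d - 56·d³ + 224·a·d² + 357·c² + 288·c - 744·a·c - 90·c³ + 144·a·c² - 324 + 432·a)·(3·a - 3 - 8·d)    [combine like terms]
= 666·a·c·d - 666·c·d - 1776·c·d² - 972·a·d² + 972·d² + 2592·d³ - 1728·a·d + 1728·d + 4608·d² + 1872·a²·d - 1872·a·d - 4992·a·d² + 957·a·c²·d - 957·c²·d - 2552·c²·d² + 6·a·c·d² - 6·c·d² - 16·c·d³ - 1704·a²·c·d + 1704·a·c·d + 4544·a·c·d² - 168·a·d³ + 168·d³ + 448·d⁴ + 672·a²·d² - 672·a·d² - 1792·a·d³ + 1071·a·c² - 1071·c² - 2856·c²·d + 864·a·c - 864·c - 2304·c·d - 2232·a²·c + 2232·a·c + 5952·a·c·d - 270·a·c³ + 270·c³ + 720·c³·d + 432·a²·c² - 432·a·c² - 1152·a·c²·d - 972·a + 972 + 2592·d + 1296·a² - 1296·a - 3456·a·d    [distributive law]
= 8322·a·c·d - 2970·c·d - 1782·c·d² - 6636·a·d² + 5580·d² + 2760·d³ - 7056·a·d + 4320·d + 1872·a²·d - 195·a·c²·d - 3813·c²·d - 2552·c²·d² + 4550·a·c·d² - 16·c·d³ - 1704·a²·c·d - 1960·a·d³ + 448·d⁴ + 672·a²·d² + 639·a·c² - 1071·c² + 3096·a·c - 864·c - 2232·a²·c - 270·a·c³ + 270·c³ + 720·c³·d + 432·a²·c² - 2268·a + 972 + 1296·a²    [combine like terms]

8322·a·c·d - 2970·c·d - 1782·c·d² - 6636·a·d² + 5580·d² + 2760·d³ - 7056·a·d + 4320·d + 1872·a²·d - 195·a·c²·d - 3813·c²·d - 2552·c²·d² + 4550·a·c·d² - 16·c·d³ - 1704·a²·c·d - 1960·a·d³ + 448·d⁴ + 672·a²·d² + 639·a·c² - 1071·c² + 3096·a·c - 864·c - 2232·a²·c - 270·a·c³ + 270·c³ + 720·c³·d + 432·a²·c² - 2268·a + 972 + 1296·a²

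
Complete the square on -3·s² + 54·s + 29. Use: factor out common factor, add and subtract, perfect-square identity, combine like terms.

-3·s² + 54·s + 29
= -3(s² - 18·s) + 29    [factor out -3 from the s-terms]
= -3(s² - 18·s + 81 - 81) + 29    [add and subtract 81 inside the bracket]
= -3(s - 9)² + 243 + 29    [perfect-square identity]
= -3(s - 9)² + 272    [combine constants]

-3(s - 9)² + 272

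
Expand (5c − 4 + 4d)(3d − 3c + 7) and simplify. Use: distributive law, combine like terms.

3cd − 15c^2 + 47c + 16d − 28 + 12d^2

(5c − 4 + 4d)(3d − 3c + 7)
= 15cd − 15c^2 + 35c − 12d + 12c − 28 + 12d^2 − 12cd + 28d    [distributive law]
= 3cd − 15c^2 + 47c + 16d − 28 + 12d^2    [combine like terms]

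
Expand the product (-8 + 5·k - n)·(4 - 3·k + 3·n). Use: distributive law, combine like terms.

(-8 + 5·k - n)·(4 - 3·k + 3·n)
= -32 + 24·k - 24·n + 20·k - 15·k² + 15·k·n - 4·n + 3·k·n - 3·n²    [distributive law]
= -32 + 44·k - 28·n - 15·k² + 18·k·n - 3·n²    [combine like terms]

-32 + 44·k - 28·n - 15·k² + 18·k·n - 3·n²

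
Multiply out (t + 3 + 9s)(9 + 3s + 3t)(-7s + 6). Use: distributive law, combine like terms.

54st + 108t - 210s^2t - 21st^2 + 18t^2 + 351s + 162 - 468s^2 - 189s^3

(t + 3 + 9s)(9 + 3s + 3t)(-7s + 6)
= (9t + 3st + 3t^2 + 27 + 9s + 9t + 81s + 27s^2 + 27st)(-7s + 6)    [distributive law]
= (18t + 30st + 3t^2 + 27 + 90s + 27s^2)(-7s + 6)    [combine like terms]
= -126st + 108t - 210s^2t + 180st - 21st^2 + 18t^2 - 189s + 162 - 630s^2 + 540s - 189s^3 + 162s^2    [distributive law]
= 54st + 108t - 210s^2t - 21st^2 + 18t^2 + 351s + 162 - 468s^2 - 189s^3    [combine like terms]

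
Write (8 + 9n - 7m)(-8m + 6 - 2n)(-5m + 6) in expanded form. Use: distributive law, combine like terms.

(8 + 9n - 7m)(-8m + 6 - 2n)(-5m + 6)
= (-64m + 48 - 16n - 72mn + 54n - 18n² + 56m² - 42m + 14mn)(-5m + 6)    [distributive law]
= (-106m + 48 + 38n - 58mn - 18n² + 56m²)(-5m + 6)    [combine like terms]
= 530m² - 636m - 240m + 288 - 190mn + 228n + 290m²n - 348mn + 90mn² - 108n² - 280m³ + 336m²    [distributive law]
= 866m² - 876m + 288 - 538mn + 228n + 290m²n + 90mn² - 108n² - 280m³    [combine like terms]

866m² - 876m + 288 - 538mn + 228n + 290m²n + 90mn² - 108n² - 280m³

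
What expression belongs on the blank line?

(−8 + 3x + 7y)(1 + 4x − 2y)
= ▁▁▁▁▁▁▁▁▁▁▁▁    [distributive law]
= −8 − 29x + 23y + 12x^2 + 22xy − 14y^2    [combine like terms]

Applying distributive law to the line above:

−8 − 32x + 16y + 3x + 12x^2 − 6xy + 7y + 28xy − 14y^2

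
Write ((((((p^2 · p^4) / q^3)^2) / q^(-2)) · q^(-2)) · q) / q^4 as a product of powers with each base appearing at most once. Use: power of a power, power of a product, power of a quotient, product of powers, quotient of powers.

((((((p^2 · p^4) / q^3)^2) / q^(-2)) · q^(-2)) · q) / q^4
= ((((((p^2 · p^4)^2) / ((q^3)^2)) / q^(-2)) · q^(-2)) · q) / q^4    [power of a quotient]
= (((((((p^2)^2) · ((p^4)^2)) / ((q^3)^2)) / q^(-2)) · q^(-2)) · q) / q^4    [power of a product]
= (((((p^4 · ((p^4)^2)) / ((q^3)^2)) / q^(-2)) · q^(-2)) · q) / q^4    [power of a power]
= (((((p^4 · p^8) / ((q^3)^2)) / q^(-2)) · q^(-2)) · q) / q^4    [power of a power]
= ((((p^12 / ((q^3)^2)) / q^(-2)) · q^(-2)) · q) / q^4    [product of powers]
= ((((p^12 / q^6) / q^(-2)) · q^(-2)) · q) / q^4    [power of a power]
= p^12q^(-9)    [quotient of powers; product of powers]

p^12q^(-9)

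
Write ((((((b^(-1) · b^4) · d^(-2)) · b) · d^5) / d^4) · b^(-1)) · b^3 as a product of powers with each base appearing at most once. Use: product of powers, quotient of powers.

b^6d^(-1)

((((((b^(-1) · b^4) · d^(-2)) · b) · d^5) / d^4) · b^(-1)) · b^3
= (((((b^3 · d^(-2)) · b) · d^5) / d^4) · b^(-1)) · b^3    [product of powers]
= b^6d^(-1)    [quotient of powers; product of powers]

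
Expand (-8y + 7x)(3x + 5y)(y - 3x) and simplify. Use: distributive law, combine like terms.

(-8y + 7x)(3x + 5y)(y - 3x)
= (-24xy - 40y^2 + 21x^2 + 35xy)(y - 3x)    [distributive law]
= (11xy - 40y^2 + 21x^2)(y - 3x)    [combine like terms]
= 11xy^2 - 33x^2y - 40y^3 + 120xy^2 + 21x^2y - 63x^3    [distributive law]
= 131xy^2 - 12x^2y - 40y^3 - 63x^3    [combine like terms]

131xy^2 - 12x^2y - 40y^3 - 63x^3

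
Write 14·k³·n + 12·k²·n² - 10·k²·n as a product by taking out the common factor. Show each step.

2·k²·n(7·k + 6·n - 5)

14·k³·n + 12·k²·n² - 10·k²·n
= 2(7·k³·n + 6·k²·n² - 5·k²·n)    [factor out 2]
= 2·k²·n(7·k + 6·n - 5)    [factor out k²·n]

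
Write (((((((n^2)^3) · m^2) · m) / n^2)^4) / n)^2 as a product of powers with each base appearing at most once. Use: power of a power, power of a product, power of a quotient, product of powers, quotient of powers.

m^24·n^30

(((((((n^2)^3) · m^2) · m) / n^2)^4) / n)^2
= (((((((n^2)^3) · m^2) · m) / n^2)^4)^2) / (n^2)    [power of a quotient]
= ((((((n^2)^3) · m^2) · m) / n^2)^8) / (n^2)    [power of a power]
= ((((((n^2)^3) · m^2) · m)^8) / ((n^2)^8)) / (n^2)    [power of a quotient]
= ((((((n^2)^3) · m^2)^8) · (m^8)) / ((n^2)^8)) / (n^2)    [power of a product]
= ((((((n^2)^3)^8) · ((m^2)^8)) · (m^8)) / ((n^2)^8)) / (n^2)    [power of a product]
= (((((n^2)^24) · ((m^2)^8)) · (m^8)) / ((n^2)^8)) / (n^2)    [power of a power]
= (((n^48 · ((m^2)^8)) · (m^8)) / ((n^2)^8)) / (n^2)    [power of a power]
= (((n^48 · m^16) · (m^8)) / ((n^2)^8)) / (n^2)    [power of a power]
= (((n^48 · m^16) · m^8) / n^16) / (n^2)    [power of a power]
= m^24·n^30    [quotient of powers; product of powers]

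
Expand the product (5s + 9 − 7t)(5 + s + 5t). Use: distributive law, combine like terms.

(5s + 9 − 7t)(5 + s + 5t)
= 25s + 5s^2 + 25st + 45 + 9s + 45t − 35t − 7st − 35t^2    [distributive law]
= 34s + 5s^2 + 18st + 45 + 10t − 35t^2    [combine like terms]

34s + 5s^2 + 18st + 45 + 10t − 35t^2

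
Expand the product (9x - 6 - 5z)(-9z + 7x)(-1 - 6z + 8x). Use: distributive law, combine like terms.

800xz + 1056xz^2 - 1306x^2z - 399x^2 + 504x^3 - 54z - 369z^2 + 42x - 270z^3

(9x - 6 - 5z)(-9z + 7x)(-1 - 6z + 8x)
= (-81xz + 63x^2 + 54z - 42x + 45z^2 - 35xz)(-1 - 6z + 8x)    [distributive law]
= (-116xz + 63x^2 + 54z - 42x + 45z^2)(-1 - 6z + 8x)    [combine like terms]
= 116xz + 696xz^2 - 928x^2z - 63x^2 - 378x^2z + 504x^3 - 54z - 324z^2 + 432xz + 42x + 252xz - 336x^2 - 45z^2 - 270z^3 + 360xz^2    [distributive law]
= 800xz + 1056xz^2 - 1306x^2z - 399x^2 + 504x^3 - 54z - 369z^2 + 42x - 270z^3    [combine like terms]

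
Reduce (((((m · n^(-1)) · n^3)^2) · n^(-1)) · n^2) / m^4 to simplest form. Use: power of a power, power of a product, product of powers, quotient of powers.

m^(-2)n^5

(((((m · n^(-1)) · n^3)^2) · n^(-1)) · n^2) / m^4
= (((((m · n^(-1))^2) · ((n^3)^2)) · n^(-1)) · n^2) / m^4    [power of a product]
= (((((m^2) · ((n^(-1))^2)) · ((n^3)^2)) · n^(-1)) · n^2) / m^4    [power of a product]
= ((((m^2 · n^(-2)) · ((n^3)^2)) · n^(-1)) · n^2) / m^4    [power of a power]
= ((((m^2 · n^(-2)) · n^6) · n^(-1)) · n^2) / m^4    [power of a power]
= m^(-2)n^5    [quotient of powers; product of powers]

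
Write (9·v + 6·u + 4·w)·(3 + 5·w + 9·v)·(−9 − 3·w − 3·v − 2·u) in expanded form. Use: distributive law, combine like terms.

(9·v + 6·u + 4·w)·(3 + 5·w + 9·v)·(−9 − 3·w − 3·v − 2·u)
= (27·v + 45·v·w + 81·v^2 + 18·u + 30·u·w + 54·u·v + 12·w + 20·w^2 + 36·v·w)·(−9 − 3·w − 3·v − 2·u)    [distributive law]
= (27·v + 81·v·w + 81·v^2 + 18·u + 30·u·w + 54·u·v + 12·w + 20·w^2)·(−9 − 3·w − 3·v − 2·u)    [combine like terms]
= −243·v − 81·v·w − 81·v^2 − 54·u·v − 729·v·w − 243·v·w^2 − 243·v^2·w − 162·u·v·w − 729·v^2 − 243·v^2·w − 243·v^3 − 162·u·v^2 − 162·u − 54·u·w − 54·u·v − 36·u^2 − 270·u·w − 90·u·w^2 − 90·u·v·w − 60·u^2·w − 486·u·v − 162·u·v·w − 162·u·v^2 − 108·u^2·v − 108·w − 36·w^2 − 36·v·w − 24·u·w − 180·w^2 − 60·w^3 − 60·v·w^2 − 40·u·w^2    [distributive law]
= −243·v − 846·v·w − 810·v^2 − 594·u·v − 303·v·w^2 − 486·v^2·w − 414·u·v·w − 243·v^3 − 324·u·v^2 − 162·u − 348·u·w − 36·u^2 − 130·u·w^2 − 60·u^2·w − 108·u^2·v − 108·w − 216·w^2 − 60·w^3    [combine like terms]

−243·v − 846·v·w − 810·v^2 − 594·u·v − 303·v·w^2 − 486·v^2·w − 414·u·v·w − 243·v^3 − 324·u·v^2 − 162·u − 348·u·w − 36·u^2 − 130·u·w^2 − 60·u^2·w − 108·u^2·v − 108·w − 216·w^2 − 60·w^3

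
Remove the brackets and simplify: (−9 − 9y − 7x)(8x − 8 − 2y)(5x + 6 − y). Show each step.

(−9 − 9y − 7x)(8x − 8 − 2y)(5x + 6 − y)
= (−72x + 72 + 18y − 72xy + 72y + 18y² − 56x² + 56x + 14xy)(5x + 6 − y)    [distributive law]
= (−16x + 72 + 90y − 58xy + 18y² − 56x²)(5x + 6 − y)    [combine like terms]
= −80x² − 96x + 16xy + 360x + 432 − 72y + 450xy + 540y − 90y² − 290x²y − 348xy + 58xy² + 90xy² + 108y² − 18y³ − 280x³ − 336x² + 56x²y    [distributive law]
= −416x² + 264x + 118xy + 432 + 468y + 18y² − 234x²y + 148xy² − 18y³ − 280x³    [combine like terms]

−416x² + 264x + 118xy + 432 + 468y + 18y² − 234x²y + 148xy² − 18y³ − 280x³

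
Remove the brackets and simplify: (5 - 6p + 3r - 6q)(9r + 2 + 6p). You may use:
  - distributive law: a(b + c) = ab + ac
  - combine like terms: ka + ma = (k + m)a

(5 - 6p + 3r - 6q)(9r + 2 + 6p)
= 45r + 10 + 30p - 54pr - 12p - 36p^2 + 27r^2 + 6r + 18pr - 54qr - 12q - 36pq    [distributive law]
= 51r + 10 + 18p - 36pr - 36p^2 + 27r^2 - 54qr - 12q - 36pq    [combine like terms]

51r + 10 + 18p - 36pr - 36p^2 + 27r^2 - 54qr - 12q - 36pq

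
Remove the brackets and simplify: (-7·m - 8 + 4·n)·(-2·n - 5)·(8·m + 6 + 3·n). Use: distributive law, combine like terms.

(-7·m - 8 + 4·n)·(-2·n - 5)·(8·m + 6 + 3·n)
= (14·m·n + 35·m + 16·n + 40 - 8·n^2 - 20·n)·(8·m + 6 + 3·n)    [distributive law]
= (14·m·n + 35·m - 4·n + 40 - 8·n^2)·(8·m + 6 + 3·n)    [combine like terms]
= 112·m^2·n + 84·m·n + 42·m·n^2 + 280·m^2 + 210·m + 105·m·n - 32·m·n - 24·n - 12·n^2 + 320·m + 240 + 120·n - 64·m·n^2 - 48·n^2 - 24·n^3    [distributive law]
= 112·m^2·n + 157·m·n - 22·m·n^2 + 280·m^2 + 530·m + 96·n - 60·n^2 + 240 - 24·n^3    [combine like terms]

112·m^2·n + 157·m·n - 22·m·n^2 + 280·m^2 + 530·m + 96·n - 60·n^2 + 240 - 24·n^3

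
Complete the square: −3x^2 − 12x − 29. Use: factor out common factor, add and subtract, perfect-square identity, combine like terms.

−3x^2 − 12x − 29
= −3(x^2 + 4x) − 29    [factor out -3 from the x-terms]
= −3(x^2 + 4x + 4 − 4) − 29    [add and subtract 4 inside the bracket]
= −3(x + 2)^2 + 12 − 29    [perfect-square identity]
= −3(x + 2)^2 − 17    [combine constants]

−3(x + 2)^2 − 17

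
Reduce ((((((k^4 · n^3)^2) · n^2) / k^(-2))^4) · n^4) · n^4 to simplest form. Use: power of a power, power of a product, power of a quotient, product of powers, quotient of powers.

k^40·n^40

((((((k^4 · n^3)^2) · n^2) / k^(-2))^4) · n^4) · n^4
= ((((((k^4 · n^3)^2) · n^2)^4) / ((k^(-2))^4)) · n^4) · n^4    [power of a quotient]
= ((((((k^4 · n^3)^2)^4) · ((n^2)^4)) / ((k^(-2))^4)) · n^4) · n^4    [power of a product]
= (((((k^4 · n^3)^8) · ((n^2)^4)) / ((k^(-2))^4)) · n^4) · n^4    [power of a power]
= ((((((k^4)^8) · ((n^3)^8)) · ((n^2)^4)) / ((k^(-2))^4)) · n^4) · n^4    [power of a product]
= ((((k^32 · ((n^3)^8)) · ((n^2)^4)) / ((k^(-2))^4)) · n^4) · n^4    [power of a power]
= ((((k^32 · n^24) · ((n^2)^4)) / ((k^(-2))^4)) · n^4) · n^4    [power of a power]
= ((((k^32 · n^24) · n^8) / ((k^(-2))^4)) · n^4) · n^4    [power of a power]
= ((((k^32 · n^24) · n^8) / k^(-8)) · n^4) · n^4    [power of a power]
= k^40·n^40    [quotient of powers; product of powers]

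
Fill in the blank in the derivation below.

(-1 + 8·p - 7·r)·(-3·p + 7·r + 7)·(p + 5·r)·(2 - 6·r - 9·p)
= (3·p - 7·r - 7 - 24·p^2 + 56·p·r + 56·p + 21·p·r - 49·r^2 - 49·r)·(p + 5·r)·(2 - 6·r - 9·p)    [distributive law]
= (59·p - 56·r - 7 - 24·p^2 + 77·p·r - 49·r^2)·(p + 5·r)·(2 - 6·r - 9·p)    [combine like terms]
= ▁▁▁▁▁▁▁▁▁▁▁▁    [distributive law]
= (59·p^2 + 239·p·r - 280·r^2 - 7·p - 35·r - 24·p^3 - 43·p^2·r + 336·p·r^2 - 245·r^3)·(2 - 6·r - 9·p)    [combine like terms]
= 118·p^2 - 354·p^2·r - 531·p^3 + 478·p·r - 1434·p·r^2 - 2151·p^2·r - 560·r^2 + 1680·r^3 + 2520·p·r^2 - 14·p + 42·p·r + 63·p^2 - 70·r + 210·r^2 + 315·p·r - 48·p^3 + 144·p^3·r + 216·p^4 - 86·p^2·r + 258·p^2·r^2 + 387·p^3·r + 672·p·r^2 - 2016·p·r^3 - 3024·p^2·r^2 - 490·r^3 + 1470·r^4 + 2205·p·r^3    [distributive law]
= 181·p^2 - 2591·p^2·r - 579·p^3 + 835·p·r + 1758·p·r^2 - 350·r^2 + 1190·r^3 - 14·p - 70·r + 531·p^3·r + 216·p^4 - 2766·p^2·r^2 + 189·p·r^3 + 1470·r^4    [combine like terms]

Applying distributive law to the line above:

(59·p^2 + 295·p·r - 56·p·r - 280·r^2 - 7·p - 35·r - 24·p^3 - 120·p^2·r + 77·p^2·r + 385·p·r^2 - 49·p·r^2 - 245·r^3)·(2 - 6·r - 9·p)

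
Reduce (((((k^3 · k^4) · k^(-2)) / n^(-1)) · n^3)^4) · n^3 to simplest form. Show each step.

k^20n^19

(((((k^3 · k^4) · k^(-2)) / n^(-1)) · n^3)^4) · n^3
= (((((k^3 · k^4) · k^(-2)) / n^(-1))^4) · ((n^3)^4)) · n^3    [power of a product]
= (((((k^3 · k^4) · k^(-2))^4) / ((n^(-1))^4)) · ((n^3)^4)) · n^3    [power of a quotient]
= (((((k^3 · k^4)^4) · ((k^(-2))^4)) / ((n^(-1))^4)) · ((n^3)^4)) · n^3    [power of a product]
= ((((((k^3)^4) · ((k^4)^4)) · ((k^(-2))^4)) / ((n^(-1))^4)) · ((n^3)^4)) · n^3    [power of a product]
= ((((k^12 · ((k^4)^4)) · ((k^(-2))^4)) / ((n^(-1))^4)) · ((n^3)^4)) · n^3    [power of a power]
= ((((k^12 · k^16) · ((k^(-2))^4)) / ((n^(-1))^4)) · ((n^3)^4)) · n^3    [power of a power]
= (((k^28 · ((k^(-2))^4)) / ((n^(-1))^4)) · ((n^3)^4)) · n^3    [product of powers]
= (((k^28 · k^(-8)) / ((n^(-1))^4)) · ((n^3)^4)) · n^3    [power of a power]
= ((k^20 / ((n^(-1))^4)) · ((n^3)^4)) · n^3    [product of powers]
= ((k^20 / n^(-4)) · ((n^3)^4)) · n^3    [power of a power]
= ((k^20 / n^(-4)) · n^12) · n^3    [power of a power]
= k^20n^19    [quotient of powers; product of powers]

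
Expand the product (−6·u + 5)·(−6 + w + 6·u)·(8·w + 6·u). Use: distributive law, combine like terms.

(−6·u + 5)·(−6 + w + 6·u)·(8·w + 6·u)
= (36·u − 6·u·w − 36·u^2 − 30 + 5·w + 30·u)·(8·w + 6·u)    [distributive law]
= (66·u − 6·u·w − 36·u^2 − 30 + 5·w)·(8·w + 6·u)    [combine like terms]
= 528·u·w + 396·u^2 − 48·u·w^2 − 36·u^2·w − 288·u^2·w − 216·u^3 − 240·w − 180·u + 40·w^2 + 30·u·w    [distributive law]
= 558·u·w + 396·u^2 − 48·u·w^2 − 324·u^2·w − 216·u^3 − 240·w − 180·u + 40·w^2    [combine like terms]

558·u·w + 396·u^2 − 48·u·w^2 − 324·u^2·w − 216·u^3 − 240·w − 180·u + 40·w^2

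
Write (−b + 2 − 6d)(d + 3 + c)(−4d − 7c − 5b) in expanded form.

(−b + 2 − 6d)(d + 3 + c)(−4d − 7c − 5b)
= (−bd − 3b − bc + 2d + 6 + 2c − 6d^2 − 18d − 6cd)(−4d − 7c − 5b)    [distributive law]
= (−bd − 3b − bc − 16d + 6 + 2c − 6d^2 − 6cd)(−4d − 7c − 5b)    [combine like terms]
= 4bd^2 + 7bcd + 5b^2d + 12bd + 21bc + 15b^2 + 4bcd + 7bc^2 + 5b^2c + 64d^2 + 112cd + 80bd − 24d − 42c − 30b − 8cd − 14c^2 − 10bc + 24d^3 + 42cd^2 + 30bd^2 + 24cd^2 + 42c^2d + 30bcd    [distributive law]
= 34bd^2 + 41bcd + 5b^2d + 92bd + 11bc + 15b^2 + 7bc^2 + 5b^2c + 64d^2 + 104cd − 24d − 42c − 30b − 14c^2 + 24d^3 + 66cd^2 + 42c^2d    [combine like terms]

34bd^2 + 41bcd + 5b^2d + 92bd + 11bc + 15b^2 + 7bc^2 + 5b^2c + 64d^2 + 104cd − 24d − 42c − 30b − 14c^2 + 24d^3 + 66cd^2 + 42c^2d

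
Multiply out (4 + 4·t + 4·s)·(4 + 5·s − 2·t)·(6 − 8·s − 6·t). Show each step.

(4 + 4·t + 4·s)·(4 + 5·s − 2·t)·(6 − 8·s − 6·t)
= (16 + 20·s − 8·t + 16·t + 20·s·t − 8·t^2 + 16·s + 20·s^2 − 8·s·t)·(6 − 8·s − 6·t)    [distributive law]
= (16 + 36·s + 8·t + 12·s·t − 8·t^2 + 20·s^2)·(6 − 8·s − 6·t)    [combine like terms]
= 96 − 128·s − 96·t + 216·s − 288·s^2 − 216·s·t + 48·t − 64·s·t − 48·t^2 + 72·s·t − 96·s^2·t − 72·s·t^2 − 48·t^2 + 64·s·t^2 + 48·t^3 + 120·s^2 − 160·s^3 − 120·s^2·t    [distributive law]
= 96 + 88·s − 48·t − 168·s^2 − 208·s·t − 96·t^2 − 216·s^2·t − 8·s·t^2 + 48·t^3 − 160·s^3    [combine like terms]

96 + 88·s − 48·t − 168·s^2 − 208·s·t − 96·t^2 − 216·s^2·t − 8·s·t^2 + 48·t^3 − 160·s^3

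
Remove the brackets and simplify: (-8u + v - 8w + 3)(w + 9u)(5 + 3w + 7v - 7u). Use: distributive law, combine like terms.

-340uw - 184uw^2 - 540uvw + 344u^2w - 549u^2 - 567u^2v + 504u^3 + 26vw - 53vw^2 + 7v^2w + 234uv + 63uv^2 - 31w^2 - 24w^3 + 15w + 135u

(-8u + v - 8w + 3)(w + 9u)(5 + 3w + 7v - 7u)
= (-8uw - 72u^2 + vw + 9uv - 8w^2 - 72uw + 3w + 27u)(5 + 3w + 7v - 7u)    [distributive law]
= (-80uw - 72u^2 + vw + 9uv - 8w^2 + 3w + 27u)(5 + 3w + 7v - 7u)    [combine like terms]
= -400uw - 240uw^2 - 560uvw + 560u^2w - 360u^2 - 216u^2w - 504u^2v + 504u^3 + 5vw + 3vw^2 + 7v^2w - 7uvw + 45uv + 27uvw + 63uv^2 - 63u^2v - 40w^2 - 24w^3 - 56vw^2 + 56uw^2 + 15w + 9w^2 + 21vw - 21uw + 135u + 81uw + 189uv - 189u^2    [distributive law]
= -340uw - 184uw^2 - 540uvw + 344u^2w - 549u^2 - 567u^2v + 504u^3 + 26vw - 53vw^2 + 7v^2w + 234uv + 63uv^2 - 31w^2 - 24w^3 + 15w + 135u    [combine like terms]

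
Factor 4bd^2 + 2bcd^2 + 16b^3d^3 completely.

2bd^2(2 + c + 8b^2d)

4bd^2 + 2bcd^2 + 16b^3d^3
= 2(2bd^2 + bcd^2 + 8b^3d^3)    [factor out 2]
= 2bd^2(2 + c + 8b^2d)    [factor out bd^2]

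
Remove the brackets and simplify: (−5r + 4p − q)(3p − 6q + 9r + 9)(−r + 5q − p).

(−5r + 4p − q)(3p − 6q + 9r + 9)(−r + 5q − p)
= (−15pr + 30qr − 45r^2 − 45r + 12p^2 − 24pq + 36pr + 36p − 3pq + 6q^2 − 9qr − 9q)(−r + 5q − p)    [distributive law]
= (21pr + 21qr − 45r^2 − 45r + 12p^2 − 27pq + 36p + 6q^2 − 9q)(−r + 5q − p)    [combine like terms]
= −21pr^2 + 105pqr − 21p^2r − 21qr^2 + 105q^2r − 21pqr + 45r^3 − 225qr^2 + 45pr^2 + 45r^2 − 225qr + 45pr − 12p^2r + 60p^2q − 12p^3 + 27pqr − 135pq^2 + 27p^2q − 36pr + 180pq − 36p^2 − 6q^2r + 30q^3 − 6pq^2 + 9qr − 45q^2 + 9pq    [distributive law]
= 24pr^2 + 111pqr − 33p^2r − 246qr^2 + 99q^2r + 45r^3 + 45r^2 − 216qr + 9pr + 87p^2q − 12p^3 − 141pq^2 + 189pq − 36p^2 + 30q^3 − 45q^2    [combine like terms]

24pr^2 + 111pqr − 33p^2r − 246qr^2 + 99q^2r + 45r^3 + 45r^2 − 216qr + 9pr + 87p^2q − 12p^3 − 141pq^2 + 189pq − 36p^2 + 30q^3 − 45q^2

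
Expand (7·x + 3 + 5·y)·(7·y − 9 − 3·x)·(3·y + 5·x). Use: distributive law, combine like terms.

(7·x + 3 + 5·y)·(7·y − 9 − 3·x)·(3·y + 5·x)
= (49·x·y − 63·x − 21·x^2 + 21·y − 27 − 9·x + 35·y^2 − 45·y − 15·x·y)·(3·y + 5·x)    [distributive law]
= (34·x·y − 72·x − 21·x^2 − 24·y − 27 + 35·y^2)·(3·y + 5·x)    [combine like terms]
= 102·x·y^2 + 170·x^2·y − 216·x·y − 360·x^2 − 63·x^2·y − 105·x^3 − 72·y^2 − 120·x·y − 81·y − 135·x + 105·y^3 + 175·x·y^2    [distributive law]
= 277·x·y^2 + 107·x^2·y − 336·x·y − 360·x^2 − 105·x^3 − 72·y^2 − 81·y − 135·x + 105·y^3    [combine like terms]

277·x·y^2 + 107·x^2·y − 336·x·y − 360·x^2 − 105·x^3 − 72·y^2 − 81·y − 135·x + 105·y^3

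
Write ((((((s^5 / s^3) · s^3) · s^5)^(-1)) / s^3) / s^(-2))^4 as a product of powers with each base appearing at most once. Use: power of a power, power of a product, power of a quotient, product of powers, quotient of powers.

s^(-44)

((((((s^5 / s^3) · s^3) · s^5)^(-1)) / s^3) / s^(-2))^4
= ((((((s^5 / s^3) · s^3) · s^5)^(-1)) / s^3)^4) / ((s^(-2))^4)    [power of a quotient]
= ((((((s^5 / s^3) · s^3) · s^5)^(-1))^4) / ((s^3)^4)) / ((s^(-2))^4)    [power of a quotient]
= (((((s^5 / s^3) · s^3) · s^5)^(-4)) / ((s^3)^4)) / ((s^(-2))^4)    [power of a power]
= (((((s^5 / s^3) · s^3)^(-4)) · ((s^5)^(-4))) / ((s^3)^4)) / ((s^(-2))^4)    [power of a product]
= (((((s^5 / s^3)^(-4)) · ((s^3)^(-4))) · ((s^5)^(-4))) / ((s^3)^4)) / ((s^(-2))^4)    [power of a product]
= ((((((s^5)^(-4)) / ((s^3)^(-4))) · ((s^3)^(-4))) · ((s^5)^(-4))) / ((s^3)^4)) / ((s^(-2))^4)    [power of a quotient]
= ((((s^(-20) / ((s^3)^(-4))) · ((s^3)^(-4))) · ((s^5)^(-4))) / ((s^3)^4)) / ((s^(-2))^4)    [power of a power]
= ((((s^(-20) / s^(-12)) · ((s^3)^(-4))) · ((s^5)^(-4))) / ((s^3)^4)) / ((s^(-2))^4)    [power of a power]
= (((s^(-8) · ((s^3)^(-4))) · ((s^5)^(-4))) / ((s^3)^4)) / ((s^(-2))^4)    [quotient of powers]
= (((s^(-8) · s^(-12)) · ((s^5)^(-4))) / ((s^3)^4)) / ((s^(-2))^4)    [power of a power]
= ((s^(-20) · ((s^5)^(-4))) / ((s^3)^4)) / ((s^(-2))^4)    [product of powers]
= ((s^(-20) · s^(-20)) / ((s^3)^4)) / ((s^(-2))^4)    [power of a power]
= (s^(-40) / ((s^3)^4)) / ((s^(-2))^4)    [product of powers]
= (s^(-40) / s^12) / ((s^(-2))^4)    [power of a power]
= s^(-52) / ((s^(-2))^4)    [quotient of powers]
= s^(-52) / s^(-8)    [power of a power]
= s^(-44)    [quotient of powers]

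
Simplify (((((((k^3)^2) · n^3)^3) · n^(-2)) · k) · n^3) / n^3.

(((((((k^3)^2) · n^3)^3) · n^(-2)) · k) · n^3) / n^3
= (((((((k^3)^2)^3) · ((n^3)^3)) · n^(-2)) · k) · n^3) / n^3    [power of a product]
= ((((((k^3)^6) · ((n^3)^3)) · n^(-2)) · k) · n^3) / n^3    [power of a power]
= ((((k^18 · ((n^3)^3)) · n^(-2)) · k) · n^3) / n^3    [power of a power]
= ((((k^18 · n^9) · n^(-2)) · k) · n^3) / n^3    [power of a power]
= k^19·n^7    [quotient of powers; product of powers]

k^19·n^7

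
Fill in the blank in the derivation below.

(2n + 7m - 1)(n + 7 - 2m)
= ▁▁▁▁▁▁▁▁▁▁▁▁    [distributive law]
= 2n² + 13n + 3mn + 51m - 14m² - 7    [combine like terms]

By distributive law:

2n² + 14n - 4mn + 7mn + 49m - 14m² - n - 7 + 2m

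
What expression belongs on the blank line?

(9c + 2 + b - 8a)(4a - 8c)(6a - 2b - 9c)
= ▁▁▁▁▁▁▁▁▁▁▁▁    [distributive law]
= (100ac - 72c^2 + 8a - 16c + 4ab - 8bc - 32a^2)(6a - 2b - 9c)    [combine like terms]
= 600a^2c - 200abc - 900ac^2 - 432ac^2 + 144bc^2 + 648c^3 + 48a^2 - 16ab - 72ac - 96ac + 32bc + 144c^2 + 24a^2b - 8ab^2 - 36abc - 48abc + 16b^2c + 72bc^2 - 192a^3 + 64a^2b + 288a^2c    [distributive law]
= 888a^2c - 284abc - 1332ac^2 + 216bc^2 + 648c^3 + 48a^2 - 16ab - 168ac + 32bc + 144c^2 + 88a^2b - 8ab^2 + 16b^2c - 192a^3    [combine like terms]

Applying distributive law to the line above:

(36ac - 72c^2 + 8a - 16c + 4ab - 8bc - 32a^2 + 64ac)(6a - 2b - 9c)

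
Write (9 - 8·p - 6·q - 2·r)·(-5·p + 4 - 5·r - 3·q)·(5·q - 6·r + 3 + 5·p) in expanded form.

-478·p·q + 347·p·r - 51·p - 265·p^2 + 27·q - 375·r + 108 + 149·q·r + 348·r^2 - 201·q^2 + 470·p^2·q + 10·p^2·r + 200·p^3 + 106·p·q·r - 250·p·r^2 + 360·p·q^2 + 72·q^2·r - 166·q·r^2 + 90·q^3 - 60·r^3

(9 - 8·p - 6·q - 2·r)·(-5·p + 4 - 5·r - 3·q)·(5·q - 6·r + 3 + 5·p)
= (-45·p + 36 - 45·r - 27·q + 40·p^2 - 32·p + 40·p·r + 24·p·q + 30·p·q - 24·q + 30·q·r + 18·q^2 + 10·p·r - 8·r + 10·r^2 + 6·q·r)·(5·q - 6·r + 3 + 5·p)    [distributive law]
= (-77·p + 36 - 53·r - 51·q + 40·p^2 + 50·p·r + 54·p·q + 36·q·r + 18·q^2 + 10·r^2)·(5·q - 6·r + 3 + 5·p)    [combine like terms]
= -385·p·q + 462·p·r - 231·p - 385·p^2 + 180·q - 216·r + 108 + 180·p - 265·q·r + 318·r^2 - 159·r - 265·p·r - 255·q^2 + 306·q·r - 153·q - 255·p·q + 200·p^2·q - 240·p^2·r + 120·p^2 + 200·p^3 + 250·p·q·r - 300·p·r^2 + 150·p·r + 250·p^2·r + 270·p·q^2 - 324·p·q·r + 162·p·q + 270·p^2·q + 180·q^2·r - 216·q·r^2 + 108·q·r + 180·p·q·r + 90·q^3 - 108·q^2·r + 54·q^2 + 90·p·q^2 + 50·q·r^2 - 60·r^3 + 30·r^2 + 50·p·r^2    [distributive law]
= -478·p·q + 347·p·r - 51·p - 265·p^2 + 27·q - 375·r + 108 + 149·q·r + 348·r^2 - 201·q^2 + 470·p^2·q + 10·p^2·r + 200·p^3 + 106·p·q·r - 250·p·r^2 + 360·p·q^2 + 72·q^2·r - 166·q·r^2 + 90·q^3 - 60·r^3    [combine like terms]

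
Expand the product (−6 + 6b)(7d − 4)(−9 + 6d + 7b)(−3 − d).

(−6 + 6b)(7d − 4)(−9 + 6d + 7b)(−3 − d)
= (−42d + 24 + 42bd − 24b)(−9 + 6d + 7b)(−3 − d)    [distributive law]
= (378d − 252d^2 − 294bd − 216 + 144d + 168b − 378bd + 252bd^2 + 294b^2d + 216b − 144bd − 168b^2)(−3 − d)    [distributive law]
= (522d − 252d^2 − 816bd − 216 + 384b + 252bd^2 + 294b^2d − 168b^2)(−3 − d)    [combine like terms]
= −1566d − 522d^2 + 756d^2 + 252d^3 + 2448bd + 816bd^2 + 648 + 216d − 1152b − 384bd − 756bd^2 − 252bd^3 − 882b^2d − 294b^2d^2 + 504b^2 + 168b^2d    [distributive law]
= −1350d + 234d^2 + 252d^3 + 2064bd + 60bd^2 + 648 − 1152b − 252bd^3 − 714b^2d − 294b^2d^2 + 504b^2    [combine like terms]

−1350d + 234d^2 + 252d^3 + 2064bd + 60bd^2 + 648 − 1152b − 252bd^3 − 714b^2d − 294b^2d^2 + 504b^2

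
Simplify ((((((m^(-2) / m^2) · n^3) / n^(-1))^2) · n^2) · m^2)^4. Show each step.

((((((m^(-2) / m^2) · n^3) / n^(-1))^2) · n^2) · m^2)^4
= ((((((m^(-2) / m^2) · n^3) / n^(-1))^2) · n^2)^4) · ((m^2)^4)    [power of a product]
= ((((((m^(-2) / m^2) · n^3) / n^(-1))^2)^4) · ((n^2)^4)) · ((m^2)^4)    [power of a product]
= (((((m^(-2) / m^2) · n^3) / n^(-1))^8) · ((n^2)^4)) · ((m^2)^4)    [power of a power]
= (((((m^(-2) / m^2) · n^3)^8) / ((n^(-1))^8)) · ((n^2)^4)) · ((m^2)^4)    [power of a quotient]
= (((((m^(-2) / m^2)^8) · ((n^3)^8)) / ((n^(-1))^8)) · ((n^2)^4)) · ((m^2)^4)    [power of a product]
= ((((((m^(-2))^8) / ((m^2)^8)) · ((n^3)^8)) / ((n^(-1))^8)) · ((n^2)^4)) · ((m^2)^4)    [power of a quotient]
= ((((m^(-16) / ((m^2)^8)) · ((n^3)^8)) / ((n^(-1))^8)) · ((n^2)^4)) · ((m^2)^4)    [power of a power]
= ((((m^(-16) / m^16) · ((n^3)^8)) / ((n^(-1))^8)) · ((n^2)^4)) · ((m^2)^4)    [power of a power]
= (((m^(-32) · ((n^3)^8)) / ((n^(-1))^8)) · ((n^2)^4)) · ((m^2)^4)    [quotient of powers]
= (((m^(-32) · n^24) / ((n^(-1))^8)) · ((n^2)^4)) · ((m^2)^4)    [power of a power]
= (((m^(-32) · n^24) / n^(-8)) · ((n^2)^4)) · ((m^2)^4)    [power of a power]
= (((m^(-32) · n^24) / n^(-8)) · n^8) · ((m^2)^4)    [power of a power]
= (((m^(-32) · n^24) / n^(-8)) · n^8) · m^8    [power of a power]
= m^(-24)n^40    [quotient of powers; product of powers]

m^(-24)n^40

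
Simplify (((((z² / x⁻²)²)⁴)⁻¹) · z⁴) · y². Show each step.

(((((z² / x⁻²)²)⁴)⁻¹) · z⁴) · y²
= ((((z² / x⁻²)²)⁻⁴) · z⁴) · y²    [power of a power]
= (((z² / x⁻²)⁻⁸) · z⁴) · y²    [power of a power]
= ((((z²)⁻⁸) / ((x⁻²)⁻⁸)) · z⁴) · y²    [power of a quotient]
= ((z⁻¹⁶ / ((x⁻²)⁻⁸)) · z⁴) · y²    [power of a power]
= ((z⁻¹⁶ / x¹⁶) · z⁴) · y²    [power of a power]
= x⁻¹⁶y²z⁻¹²    [quotient of powers; product of powers]

x⁻¹⁶y²z⁻¹²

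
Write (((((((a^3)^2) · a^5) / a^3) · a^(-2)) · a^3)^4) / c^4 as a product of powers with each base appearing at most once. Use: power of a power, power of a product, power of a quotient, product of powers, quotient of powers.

(((((((a^3)^2) · a^5) / a^3) · a^(-2)) · a^3)^4) / c^4
= (((((((a^3)^2) · a^5) / a^3) · a^(-2))^4) · ((a^3)^4)) / c^4    [power of a product]
= (((((((a^3)^2) · a^5) / a^3)^4) · ((a^(-2))^4)) · ((a^3)^4)) / c^4    [power of a product]
= (((((((a^3)^2) · a^5)^4) / ((a^3)^4)) · ((a^(-2))^4)) · ((a^3)^4)) / c^4    [power of a quotient]
= (((((((a^3)^2)^4) · ((a^5)^4)) / ((a^3)^4)) · ((a^(-2))^4)) · ((a^3)^4)) / c^4    [power of a product]
= ((((((a^3)^8) · ((a^5)^4)) / ((a^3)^4)) · ((a^(-2))^4)) · ((a^3)^4)) / c^4    [power of a power]
= ((((a^24 · ((a^5)^4)) / ((a^3)^4)) · ((a^(-2))^4)) · ((a^3)^4)) / c^4    [power of a power]
= ((((a^24 · a^20) / ((a^3)^4)) · ((a^(-2))^4)) · ((a^3)^4)) / c^4    [power of a power]
= (((a^44 / ((a^3)^4)) · ((a^(-2))^4)) · ((a^3)^4)) / c^4    [product of powers]
= (((a^44 / a^12) · ((a^(-2))^4)) · ((a^3)^4)) / c^4    [power of a power]
= ((a^32 · ((a^(-2))^4)) · ((a^3)^4)) / c^4    [quotient of powers]
= ((a^32 · a^(-8)) · ((a^3)^4)) / c^4    [power of a power]
= (a^24 · ((a^3)^4)) / c^4    [product of powers]
= (a^24 · a^12) / c^4    [power of a power]
= a^36 / c^4    [product of powers]
= a^36·c^(-4)    [quotient of powers]

a^36·c^(-4)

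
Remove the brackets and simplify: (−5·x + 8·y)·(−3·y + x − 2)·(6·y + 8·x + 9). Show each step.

(−5·x + 8·y)·(−3·y + x − 2)·(6·y + 8·x + 9)
= (15·x·y − 5·x^2 + 10·x − 24·y^2 + 8·x·y − 16·y)·(6·y + 8·x + 9)    [distributive law]
= (23·x·y − 5·x^2 + 10·x − 24·y^2 − 16·y)·(6·y + 8·x + 9)    [combine like terms]
= 138·x·y^2 + 184·x^2·y + 207·x·y − 30·x^2·y − 40·x^3 − 45·x^2 + 60·x·y + 80·x^2 + 90·x − 144·y^3 − 192·x·y^2 − 216·y^2 − 96·y^2 − 128·x·y − 144·y    [distributive law]
= −54·x·y^2 + 154·x^2·y + 139·x·y − 40·x^3 + 35·x^2 + 90·x − 144·y^3 − 312·y^2 − 144·y    [combine like terms]

−54·x·y^2 + 154·x^2·y + 139·x·y − 40·x^3 + 35·x^2 + 90·x − 144·y^3 − 312·y^2 − 144·y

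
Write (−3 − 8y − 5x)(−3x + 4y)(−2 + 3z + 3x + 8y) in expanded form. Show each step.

−18x + 27xz − 3x² + 28xy + 24y − 36yz − 32y² + 12xyz + 132x²y − 64xy² − 96y²z − 256y³ + 45x²z + 45x³

(−3 − 8y − 5x)(−3x + 4y)(−2 + 3z + 3x + 8y)
= (9x − 12y + 24xy − 32y² + 15x² − 20xy)(−2 + 3z + 3x + 8y)    [distributive law]
= (9x − 12y + 4xy − 32y² + 15x²)(−2 + 3z + 3x + 8y)    [combine like terms]
= −18x + 27xz + 27x² + 72xy + 24y − 36yz − 36xy − 96y² − 8xy + 12xyz + 12x²y + 32xy² + 64y² − 96y²z − 96xy² − 256y³ − 30x² + 45x²z + 45x³ + 120x²y    [distributive law]
= −18x + 27xz − 3x² + 28xy + 24y − 36yz − 32y² + 12xyz + 132x²y − 64xy² − 96y²z − 256y³ + 45x²z + 45x³    [combine like terms]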